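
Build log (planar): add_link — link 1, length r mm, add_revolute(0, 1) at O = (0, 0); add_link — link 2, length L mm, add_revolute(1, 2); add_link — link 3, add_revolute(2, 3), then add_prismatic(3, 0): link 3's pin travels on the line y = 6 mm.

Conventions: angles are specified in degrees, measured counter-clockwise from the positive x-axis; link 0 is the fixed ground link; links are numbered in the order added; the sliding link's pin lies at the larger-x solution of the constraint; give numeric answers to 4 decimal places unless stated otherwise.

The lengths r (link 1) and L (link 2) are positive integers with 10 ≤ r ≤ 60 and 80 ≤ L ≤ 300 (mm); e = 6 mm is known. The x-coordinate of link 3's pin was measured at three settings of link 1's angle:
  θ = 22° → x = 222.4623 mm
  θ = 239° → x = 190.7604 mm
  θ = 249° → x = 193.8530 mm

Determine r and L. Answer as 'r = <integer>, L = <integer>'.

constraint per measurement: (x − r cos θ)² + (r sin θ − e)² = L²
subtracting the θ₁ and θ₂ equations cancels the r² and L² terms:
r = (x₁² − x₂²) / (2[(x₁cos θ₁ + e sin θ₁) − (x₂cos θ₂ + e sin θ₂)]) = 21.0000 → r = 21
L² = (x₁ − r cos θ₁)² + (r sin θ₁ − e)² = 41209.0090 → L = 203.0000 → L = 203
check at θ₃=249°: x = 193.8530 (printed 193.8530) ✓

r = 21, L = 203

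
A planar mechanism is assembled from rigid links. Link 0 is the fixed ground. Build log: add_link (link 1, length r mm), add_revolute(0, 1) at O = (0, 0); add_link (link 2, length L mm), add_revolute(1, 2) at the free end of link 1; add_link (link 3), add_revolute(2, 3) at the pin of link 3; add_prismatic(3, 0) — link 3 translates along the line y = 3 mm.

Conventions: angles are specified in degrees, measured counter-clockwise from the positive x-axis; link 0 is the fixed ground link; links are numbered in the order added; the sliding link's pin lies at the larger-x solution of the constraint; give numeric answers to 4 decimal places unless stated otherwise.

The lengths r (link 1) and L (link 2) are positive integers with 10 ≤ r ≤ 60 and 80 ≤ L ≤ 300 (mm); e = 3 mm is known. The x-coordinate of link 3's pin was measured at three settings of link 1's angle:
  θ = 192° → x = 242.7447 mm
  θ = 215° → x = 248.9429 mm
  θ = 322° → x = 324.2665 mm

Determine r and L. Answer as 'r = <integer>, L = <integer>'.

constraint per measurement: (x − r cos θ)² + (r sin θ − e)² = L²
subtracting the θ₁ and θ₂ equations cancels the r² and L² terms:
r = (x₁² − x₂²) / (2[(x₁cos θ₁ + e sin θ₁) − (x₂cos θ₂ + e sin θ₂)]) = 47.0000 → r = 47
L² = (x₁ − r cos θ₁)² + (r sin θ₁ − e)² = 83520.9942 → L = 289.0000 → L = 289
check at θ₃=322°: x = 324.2665 (printed 324.2665) ✓

r = 47, L = 289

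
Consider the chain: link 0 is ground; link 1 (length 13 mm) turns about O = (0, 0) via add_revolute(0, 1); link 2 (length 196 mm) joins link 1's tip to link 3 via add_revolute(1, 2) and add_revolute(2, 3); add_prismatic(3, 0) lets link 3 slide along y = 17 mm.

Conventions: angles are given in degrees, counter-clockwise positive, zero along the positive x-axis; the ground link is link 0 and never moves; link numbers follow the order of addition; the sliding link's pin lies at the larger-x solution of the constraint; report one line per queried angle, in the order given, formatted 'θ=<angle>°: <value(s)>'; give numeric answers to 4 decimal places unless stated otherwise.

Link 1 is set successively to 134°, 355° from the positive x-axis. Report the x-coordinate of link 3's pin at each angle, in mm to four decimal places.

geometry: r = 13 mm, L = 196 mm, e = 17 mm
θ=134°: crank pin P = (r cos θ, r sin θ) = (-9.030559, 9.351417)
θ=134°: h = r sin θ − e = 9.351417 − 17 = -7.648583
θ=134°: x = r cos θ + √(L² − h²) = -9.030559 + 195.850706 = 186.820148
θ=355°: crank pin P = (r cos θ, r sin θ) = (12.950531, -1.133025)
θ=355°: h = r sin θ − e = -1.133025 − 17 = -18.133025
θ=355°: x = r cos θ + √(L² − h²) = 12.950531 + 195.159405 = 208.109936

θ=134°: 186.8201
θ=355°: 208.1099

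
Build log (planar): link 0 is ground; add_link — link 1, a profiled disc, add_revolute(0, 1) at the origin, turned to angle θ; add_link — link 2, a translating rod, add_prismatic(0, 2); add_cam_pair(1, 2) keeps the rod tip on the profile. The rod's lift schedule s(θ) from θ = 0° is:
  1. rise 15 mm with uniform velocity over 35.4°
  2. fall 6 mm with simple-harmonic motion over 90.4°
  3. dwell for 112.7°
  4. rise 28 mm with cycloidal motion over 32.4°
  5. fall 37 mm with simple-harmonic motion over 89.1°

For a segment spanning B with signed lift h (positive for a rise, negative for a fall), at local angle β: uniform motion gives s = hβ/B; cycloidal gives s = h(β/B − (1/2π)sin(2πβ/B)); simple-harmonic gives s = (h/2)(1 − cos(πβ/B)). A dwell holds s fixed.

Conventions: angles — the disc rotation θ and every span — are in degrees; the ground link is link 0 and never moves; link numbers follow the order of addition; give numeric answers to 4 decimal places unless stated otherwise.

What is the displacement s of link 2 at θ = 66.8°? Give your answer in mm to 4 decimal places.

seg 1 [0°–35.4°] uniform, h=15: full span → s += 15 → s = 15.0000
seg 2 [35.4°–125.8°] simple-harmonic, h=-6: θ=66.8° here. β=31.4, B=90.4. -6/2·(1 − cos(π·0.3473)) = -1.6158 → s = 13.3842

13.3842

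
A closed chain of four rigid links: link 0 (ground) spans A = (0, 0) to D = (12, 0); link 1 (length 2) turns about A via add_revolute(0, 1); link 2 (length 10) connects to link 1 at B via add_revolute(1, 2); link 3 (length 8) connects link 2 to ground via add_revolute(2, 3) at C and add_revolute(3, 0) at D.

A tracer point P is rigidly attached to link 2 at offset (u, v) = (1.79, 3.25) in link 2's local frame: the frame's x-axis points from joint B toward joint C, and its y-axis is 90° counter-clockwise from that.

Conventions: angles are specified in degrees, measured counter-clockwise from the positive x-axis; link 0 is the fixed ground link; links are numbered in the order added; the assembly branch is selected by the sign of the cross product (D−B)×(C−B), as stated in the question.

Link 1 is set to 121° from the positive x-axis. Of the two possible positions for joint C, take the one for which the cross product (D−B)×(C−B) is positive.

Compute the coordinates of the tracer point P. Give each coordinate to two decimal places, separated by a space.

A=(0,0), D=(12.00,0)
B = A + 2.00·(cos121°, sin121°) = (-1.0301, 1.7143)
|BD| = 13.1424
circle(B,10.00) ∩ circle(D,8.00): a=7.9408, h=6.0781
  candidates: C₊=(7.6357,6.7047) cross=79.881; C₋=(6.0500,-5.3477) cross=-79.881
  branch + wants cross > 0 → take C=(7.6357,6.7047) (cross=79.881)
ex = (C−B)/|BC| = (0.8666,0.4990); ey = (-0.4990,0.8666)
P = B + 1.79·ex + 3.25·ey = (-1.1008,5.4240)

-1.10 5.42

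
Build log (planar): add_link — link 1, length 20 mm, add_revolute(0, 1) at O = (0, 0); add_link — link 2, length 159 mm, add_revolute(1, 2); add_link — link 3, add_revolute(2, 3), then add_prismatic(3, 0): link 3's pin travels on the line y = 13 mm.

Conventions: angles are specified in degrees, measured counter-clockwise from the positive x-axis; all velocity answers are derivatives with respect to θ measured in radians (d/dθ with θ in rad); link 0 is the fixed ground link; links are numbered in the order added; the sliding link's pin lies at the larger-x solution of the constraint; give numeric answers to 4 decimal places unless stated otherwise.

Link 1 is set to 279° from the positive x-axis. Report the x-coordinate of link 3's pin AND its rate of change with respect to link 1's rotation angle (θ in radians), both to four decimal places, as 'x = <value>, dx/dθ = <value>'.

geometry: r = 20 mm, L = 159 mm, e = 13 mm
crank pin P = (r cos θ, r sin θ) = (3.128689, -19.753767)
h = r sin θ − e = -19.753767 − 13 = -32.753767
x = r cos θ + √(L² − h²) = 3.128689 + 155.589816 = 158.718505
dx/dθ = −r sin θ − h·r cos θ/√(L² − h²) (θ in radians; h = -32.753767) = 20.412398

x = 158.7185, dx/dθ = 20.4124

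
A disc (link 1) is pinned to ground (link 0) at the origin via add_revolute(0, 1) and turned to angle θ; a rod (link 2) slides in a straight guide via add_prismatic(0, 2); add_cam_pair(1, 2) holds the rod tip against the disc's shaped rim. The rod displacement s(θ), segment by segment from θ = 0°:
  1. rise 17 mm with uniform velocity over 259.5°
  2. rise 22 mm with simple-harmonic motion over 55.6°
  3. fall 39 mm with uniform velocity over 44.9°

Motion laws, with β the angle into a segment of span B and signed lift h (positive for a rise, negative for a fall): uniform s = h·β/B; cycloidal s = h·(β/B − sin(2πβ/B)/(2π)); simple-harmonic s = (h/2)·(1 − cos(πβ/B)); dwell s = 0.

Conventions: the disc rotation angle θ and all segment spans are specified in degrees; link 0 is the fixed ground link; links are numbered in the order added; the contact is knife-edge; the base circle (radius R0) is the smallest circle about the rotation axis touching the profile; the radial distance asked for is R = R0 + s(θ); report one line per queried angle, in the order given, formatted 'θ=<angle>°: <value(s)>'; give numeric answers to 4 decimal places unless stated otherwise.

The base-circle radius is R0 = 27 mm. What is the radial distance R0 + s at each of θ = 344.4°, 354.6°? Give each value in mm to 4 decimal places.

segment 1 (0° to 259.5°, uniform, h = 17) is passed completely: s = 0.0000 + (17) = 17.0000
segment 2 (259.5° to 315.1°, simple-harmonic, h = 22) is passed completely: s = 17.0000 + (22) = 39.0000
θ = 344.4° falls in segment 3 (315.1° to 360°, uniform, h = -39): β = 344.4 − 315.1 = 29.3°, B = 44.9°; Δs = -39·29.3/44.9 = -25.4499; s = 39.0000 − 25.4499 = 13.5501
θ = 354.6° falls in segment 3 (315.1° to 360°, uniform, h = -39): β = 354.6 − 315.1 = 39.5°, B = 44.9°; Δs = -39·39.5/44.9 = -34.3096; s = 39.0000 − 34.3096 = 4.6904
θ=344.4°: R = R0 + s = 27 + 13.5501 = 40.5501
θ=354.6°: R = R0 + s = 27 + 4.6904 = 31.6904

θ=344.4°: 40.5501
θ=354.6°: 31.6904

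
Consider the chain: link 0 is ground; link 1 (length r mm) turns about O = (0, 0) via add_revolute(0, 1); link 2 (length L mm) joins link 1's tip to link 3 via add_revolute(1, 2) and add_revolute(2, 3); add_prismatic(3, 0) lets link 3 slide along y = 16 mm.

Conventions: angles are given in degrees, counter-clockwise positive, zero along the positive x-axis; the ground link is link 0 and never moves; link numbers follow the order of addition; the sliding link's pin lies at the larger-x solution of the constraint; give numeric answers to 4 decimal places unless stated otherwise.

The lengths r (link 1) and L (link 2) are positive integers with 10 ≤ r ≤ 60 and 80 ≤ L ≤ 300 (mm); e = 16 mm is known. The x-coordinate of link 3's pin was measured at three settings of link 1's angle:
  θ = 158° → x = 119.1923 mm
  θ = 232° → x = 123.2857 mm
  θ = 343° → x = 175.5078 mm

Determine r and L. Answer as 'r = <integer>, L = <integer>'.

constraint per measurement: (x − r cos θ)² + (r sin θ − e)² = L²
subtracting the θ₁ and θ₂ equations cancels the r² and L² terms:
r = (x₁² − x₂²) / (2[(x₁cos θ₁ + e sin θ₁) − (x₂cos θ₂ + e sin θ₂)]) = 31.0000 → r = 31
L² = (x₁ − r cos θ₁)² + (r sin θ₁ − e)² = 21904.0116 → L = 148.0000 → L = 148
check at θ₃=343°: x = 175.5078 (printed 175.5078) ✓

r = 31, L = 148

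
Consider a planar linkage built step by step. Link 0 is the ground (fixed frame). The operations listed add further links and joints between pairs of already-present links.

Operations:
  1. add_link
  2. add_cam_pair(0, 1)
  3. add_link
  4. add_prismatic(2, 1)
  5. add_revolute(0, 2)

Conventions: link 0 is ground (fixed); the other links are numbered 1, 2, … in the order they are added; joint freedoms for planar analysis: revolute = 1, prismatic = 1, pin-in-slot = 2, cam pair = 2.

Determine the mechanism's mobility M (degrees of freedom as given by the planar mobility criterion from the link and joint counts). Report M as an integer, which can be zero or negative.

ground; <1,0,0>
#1 <2,0,0>
C:0↔1 J2 <2,0,1>
#2 <3,0,1>
P:2↔1 J1 <3,1,1>
R:0↔2 J1 <3,2,1>
3×2 − 2×2 − 1×1 = 1

M = 1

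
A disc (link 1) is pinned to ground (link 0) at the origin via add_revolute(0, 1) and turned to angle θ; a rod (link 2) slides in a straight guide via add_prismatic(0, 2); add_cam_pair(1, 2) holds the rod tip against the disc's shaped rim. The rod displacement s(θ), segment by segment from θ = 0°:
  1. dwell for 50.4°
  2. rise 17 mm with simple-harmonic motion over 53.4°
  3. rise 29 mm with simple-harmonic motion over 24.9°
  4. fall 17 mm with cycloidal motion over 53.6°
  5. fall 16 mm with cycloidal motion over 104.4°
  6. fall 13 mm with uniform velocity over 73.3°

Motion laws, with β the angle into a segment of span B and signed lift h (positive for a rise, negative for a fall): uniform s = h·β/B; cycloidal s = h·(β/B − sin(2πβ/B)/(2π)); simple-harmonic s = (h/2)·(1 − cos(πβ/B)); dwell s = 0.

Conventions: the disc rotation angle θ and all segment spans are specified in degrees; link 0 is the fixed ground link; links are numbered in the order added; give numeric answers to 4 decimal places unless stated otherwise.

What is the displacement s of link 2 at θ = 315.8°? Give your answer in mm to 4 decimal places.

segment 1 (0° to 50.4°, dwell): s unchanged at 0.0000
segment 2 (50.4° to 103.8°, simple-harmonic, h = 17) is passed completely: s = 0.0000 + (17) = 17.0000
segment 3 (103.8° to 128.7°, simple-harmonic, h = 29) is passed completely: s = 17.0000 + (29) = 46.0000
segment 4 (128.7° to 182.3°, cycloidal, h = -17) is passed completely: s = 46.0000 + (-17) = 29.0000
segment 5 (182.3° to 286.7°, cycloidal, h = -16) is passed completely: s = 29.0000 + (-16) = 13.0000
θ = 315.8° falls in segment 6 (286.7° to 360°, uniform, h = -13): β = 315.8 − 286.7 = 29.1°, B = 73.3°; Δs = -13·29.1/73.3 = -5.1610; s = 13.0000 − 5.1610 = 7.8390

7.8390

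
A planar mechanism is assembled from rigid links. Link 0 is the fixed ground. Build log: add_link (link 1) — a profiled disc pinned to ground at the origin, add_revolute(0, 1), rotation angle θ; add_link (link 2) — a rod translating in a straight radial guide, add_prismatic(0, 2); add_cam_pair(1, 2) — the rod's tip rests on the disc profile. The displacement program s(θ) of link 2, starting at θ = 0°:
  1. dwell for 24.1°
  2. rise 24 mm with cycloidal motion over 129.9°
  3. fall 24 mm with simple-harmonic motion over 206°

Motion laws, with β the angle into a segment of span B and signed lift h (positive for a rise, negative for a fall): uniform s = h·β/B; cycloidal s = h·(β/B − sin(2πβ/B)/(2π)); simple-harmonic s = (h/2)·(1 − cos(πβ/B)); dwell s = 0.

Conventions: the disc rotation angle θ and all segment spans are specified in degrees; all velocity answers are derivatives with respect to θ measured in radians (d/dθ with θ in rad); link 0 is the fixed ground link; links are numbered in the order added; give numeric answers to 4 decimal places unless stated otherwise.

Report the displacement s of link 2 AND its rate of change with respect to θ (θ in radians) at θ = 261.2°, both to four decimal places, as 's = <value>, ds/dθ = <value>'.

seg 1 [0°–24.1°] dwell: s stays 0.0000
seg 2 [24.1°–154°] cycloidal, h=24: full span → s += 24 → s = 24.0000
seg 3 [154°–360°] simple-harmonic, h=-24: θ=261.2° here. β=107.2, B=206. -24/2·(1 − cos(π·0.5204)) = -12.7681 → s = 11.2319
velocity in seg [154°–360°] (simple-harmonic), θ in radians: β = 107.2° = 1.8710 rad, B = 206° = 3.5954 rad; ds/dθ = (πh/(2B)) sin(πβ/B) = (π·(-24)/(2·3.5954)) sin(π·0.5204) = -10.463935 mm/rad

s = 11.2319, ds/dθ = -10.4639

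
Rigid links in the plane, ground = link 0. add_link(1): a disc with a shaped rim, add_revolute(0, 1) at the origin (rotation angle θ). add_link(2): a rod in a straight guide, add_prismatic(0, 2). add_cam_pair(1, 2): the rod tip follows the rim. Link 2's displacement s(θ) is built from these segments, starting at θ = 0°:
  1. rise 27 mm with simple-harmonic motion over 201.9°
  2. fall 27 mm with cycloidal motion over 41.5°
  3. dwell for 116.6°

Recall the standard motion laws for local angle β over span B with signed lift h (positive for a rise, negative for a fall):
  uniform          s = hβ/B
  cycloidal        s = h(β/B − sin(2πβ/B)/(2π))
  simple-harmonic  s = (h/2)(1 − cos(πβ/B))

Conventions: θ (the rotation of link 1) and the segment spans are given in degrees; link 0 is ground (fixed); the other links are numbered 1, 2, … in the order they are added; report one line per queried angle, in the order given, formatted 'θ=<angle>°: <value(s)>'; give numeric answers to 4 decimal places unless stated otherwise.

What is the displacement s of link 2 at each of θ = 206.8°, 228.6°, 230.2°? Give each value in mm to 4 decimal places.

segment 1 (0° to 201.9°, simple-harmonic, h = 27) is passed completely: s = 0.0000 + (27) = 27.0000
θ = 206.8° falls in segment 2 (201.9° to 243.4°, cycloidal, h = -27): β = 206.8 − 201.9 = 4.9°, B = 41.5°; Δs = -27·(0.1181 − sin(2π·0.1181)/(2π)) = -0.2845; s = 27.0000 − 0.2845 = 26.7155
θ = 228.6° falls in segment 2 (201.9° to 243.4°, cycloidal, h = -27): β = 228.6 − 201.9 = 26.7°, B = 41.5°; Δs = -27·(0.6434 − sin(2π·0.6434)/(2π)) = -20.7394; s = 27.0000 − 20.7394 = 6.2606
θ = 230.2° falls in segment 2 (201.9° to 243.4°, cycloidal, h = -27): β = 230.2 − 201.9 = 28.3°, B = 41.5°; Δs = -27·(0.6819 − sin(2π·0.6819)/(2π)) = -22.3221; s = 27.0000 − 22.3221 = 4.6779

θ=206.8°: 26.7155
θ=228.6°: 6.2606
θ=230.2°: 4.6779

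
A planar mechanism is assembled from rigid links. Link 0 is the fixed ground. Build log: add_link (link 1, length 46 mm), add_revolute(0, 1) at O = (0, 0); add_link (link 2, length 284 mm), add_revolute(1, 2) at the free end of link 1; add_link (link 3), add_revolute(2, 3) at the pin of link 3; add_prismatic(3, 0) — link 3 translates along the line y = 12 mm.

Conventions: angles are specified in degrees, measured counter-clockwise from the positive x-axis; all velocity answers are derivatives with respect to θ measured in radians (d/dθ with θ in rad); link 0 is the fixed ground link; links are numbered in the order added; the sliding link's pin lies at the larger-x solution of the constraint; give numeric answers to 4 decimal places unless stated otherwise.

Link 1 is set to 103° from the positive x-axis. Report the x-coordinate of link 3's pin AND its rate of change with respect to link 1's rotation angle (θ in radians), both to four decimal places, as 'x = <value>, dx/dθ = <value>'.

geometry: r = 46 mm, L = 284 mm, e = 12 mm
crank pin P = (r cos θ, r sin θ) = (-10.347748, 44.821023)
h = r sin θ − e = 44.821023 − 12 = 32.821023
x = r cos θ + √(L² − h²) = -10.347748 + 282.097112 = 271.749363
dx/dθ = −r sin θ − h·r cos θ/√(L² − h²) (θ in radians; h = 32.821023) = -43.617098

x = 271.7494, dx/dθ = -43.6171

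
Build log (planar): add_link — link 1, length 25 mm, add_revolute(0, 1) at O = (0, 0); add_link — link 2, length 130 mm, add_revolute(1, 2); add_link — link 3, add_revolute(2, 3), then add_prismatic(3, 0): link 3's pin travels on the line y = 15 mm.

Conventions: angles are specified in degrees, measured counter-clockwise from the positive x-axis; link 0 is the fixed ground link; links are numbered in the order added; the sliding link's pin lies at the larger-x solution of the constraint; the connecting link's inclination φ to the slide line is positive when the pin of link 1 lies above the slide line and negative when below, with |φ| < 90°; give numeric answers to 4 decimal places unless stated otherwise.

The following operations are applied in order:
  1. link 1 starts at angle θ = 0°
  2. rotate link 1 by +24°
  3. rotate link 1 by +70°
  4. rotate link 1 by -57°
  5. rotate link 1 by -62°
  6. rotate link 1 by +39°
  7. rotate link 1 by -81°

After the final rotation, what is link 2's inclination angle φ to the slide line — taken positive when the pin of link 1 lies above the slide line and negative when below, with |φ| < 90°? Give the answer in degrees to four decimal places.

geometry: r = 25 mm, L = 130 mm, e = 15 mm; θ starts at 0°
rotate link 1 by +24°: θ ← 0° +24° = 24°
rotate link 1 by +70°: θ ← 24° +70° = 94°
rotate link 1 by -57°: θ ← 94° -57° = 37°
rotate link 1 by -62°: θ ← 37° -62° = -25°
rotate link 1 by +39°: θ ← -25° +39° = 14°
rotate link 1 by -81°: θ ← 14° -81° = -67°
h = r sin θ − e = -23.012621 − 15 = -38.012621
sin φ = h / L = -38.012621 / 130 = -0.29240478
φ = arcsin(-0.29240478) = -17.001982°

-17.0020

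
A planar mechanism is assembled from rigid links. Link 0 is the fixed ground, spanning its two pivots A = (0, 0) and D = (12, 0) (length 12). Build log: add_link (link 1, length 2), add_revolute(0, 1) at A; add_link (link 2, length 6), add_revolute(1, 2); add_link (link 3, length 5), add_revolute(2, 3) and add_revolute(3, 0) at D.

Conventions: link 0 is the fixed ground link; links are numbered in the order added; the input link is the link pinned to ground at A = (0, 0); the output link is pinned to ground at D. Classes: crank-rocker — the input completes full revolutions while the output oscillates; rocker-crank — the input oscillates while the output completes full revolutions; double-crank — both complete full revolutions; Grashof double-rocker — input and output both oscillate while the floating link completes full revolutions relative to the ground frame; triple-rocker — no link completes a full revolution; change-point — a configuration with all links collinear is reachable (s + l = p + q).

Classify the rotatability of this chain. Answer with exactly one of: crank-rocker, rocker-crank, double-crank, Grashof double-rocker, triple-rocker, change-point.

lengths: ground=12, input=2, coupler=6, output=5
sorted: s=2 (shortest), l=12 (longest), p+q=11
s + l = 14 vs p + q = 11
s + l > p + q → non-Grashof → no link fully rotates → triple-rocker

triple-rocker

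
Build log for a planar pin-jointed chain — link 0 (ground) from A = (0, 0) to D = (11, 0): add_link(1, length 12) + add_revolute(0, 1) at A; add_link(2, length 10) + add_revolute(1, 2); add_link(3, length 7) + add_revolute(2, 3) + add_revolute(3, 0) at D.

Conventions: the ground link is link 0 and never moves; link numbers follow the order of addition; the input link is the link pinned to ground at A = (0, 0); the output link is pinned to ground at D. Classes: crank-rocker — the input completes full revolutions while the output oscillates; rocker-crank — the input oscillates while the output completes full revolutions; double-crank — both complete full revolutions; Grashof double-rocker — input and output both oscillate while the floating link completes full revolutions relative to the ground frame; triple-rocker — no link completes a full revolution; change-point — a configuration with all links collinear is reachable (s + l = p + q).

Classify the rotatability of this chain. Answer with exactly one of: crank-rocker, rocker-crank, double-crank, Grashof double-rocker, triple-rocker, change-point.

lengths: ground=11, input=12, coupler=10, output=7
sorted: s=7 (shortest), l=12 (longest), p+q=21
s + l = 19 vs p + q = 21
s + l < p + q (Grashof) with shortest = output link → rocker-crank

rocker-crank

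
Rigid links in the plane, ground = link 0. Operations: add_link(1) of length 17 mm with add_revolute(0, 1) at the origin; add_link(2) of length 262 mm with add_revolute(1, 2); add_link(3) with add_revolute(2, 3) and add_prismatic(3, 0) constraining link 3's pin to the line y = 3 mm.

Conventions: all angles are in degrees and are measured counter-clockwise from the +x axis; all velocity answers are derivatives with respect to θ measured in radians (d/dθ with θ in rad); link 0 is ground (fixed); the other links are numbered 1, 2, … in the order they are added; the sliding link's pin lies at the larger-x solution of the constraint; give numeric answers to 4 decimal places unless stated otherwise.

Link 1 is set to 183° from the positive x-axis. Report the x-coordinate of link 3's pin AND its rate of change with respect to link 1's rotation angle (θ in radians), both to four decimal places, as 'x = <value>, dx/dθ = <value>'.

geometry: r = 17 mm, L = 262 mm, e = 3 mm
crank pin P = (r cos θ, r sin θ) = (-16.976702, -0.889711)
h = r sin θ − e = -0.889711 − 3 = -3.889711
x = r cos θ + √(L² − h²) = -16.976702 + 261.971125 = 244.994423
dx/dθ = −r sin θ − h·r cos θ/√(L² − h²) (θ in radians; h = -3.889711) = 0.637644

x = 244.9944, dx/dθ = 0.6376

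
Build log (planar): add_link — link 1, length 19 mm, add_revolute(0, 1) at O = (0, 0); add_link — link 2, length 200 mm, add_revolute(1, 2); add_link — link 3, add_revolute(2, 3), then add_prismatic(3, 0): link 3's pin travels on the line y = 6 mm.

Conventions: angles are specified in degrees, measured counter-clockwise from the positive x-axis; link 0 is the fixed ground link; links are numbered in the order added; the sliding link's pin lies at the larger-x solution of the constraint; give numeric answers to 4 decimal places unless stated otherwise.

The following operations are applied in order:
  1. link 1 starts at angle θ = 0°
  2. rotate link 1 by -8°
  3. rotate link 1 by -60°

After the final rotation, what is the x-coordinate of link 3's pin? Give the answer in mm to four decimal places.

geometry: r = 19 mm, L = 200 mm, e = 6 mm; θ starts at 0°
rotate link 1 by -8°: θ ← 0° -8° = -8°
rotate link 1 by -60°: θ ← -8° -60° = -68°
crank pin P = (r cos θ, r sin θ) = (7.117525, -17.616493)
h = r sin θ − e = -17.616493 − 6 = -23.616493
x = r cos θ + √(L² − h²) = 7.117525 + 198.600758 = 205.718284

205.7183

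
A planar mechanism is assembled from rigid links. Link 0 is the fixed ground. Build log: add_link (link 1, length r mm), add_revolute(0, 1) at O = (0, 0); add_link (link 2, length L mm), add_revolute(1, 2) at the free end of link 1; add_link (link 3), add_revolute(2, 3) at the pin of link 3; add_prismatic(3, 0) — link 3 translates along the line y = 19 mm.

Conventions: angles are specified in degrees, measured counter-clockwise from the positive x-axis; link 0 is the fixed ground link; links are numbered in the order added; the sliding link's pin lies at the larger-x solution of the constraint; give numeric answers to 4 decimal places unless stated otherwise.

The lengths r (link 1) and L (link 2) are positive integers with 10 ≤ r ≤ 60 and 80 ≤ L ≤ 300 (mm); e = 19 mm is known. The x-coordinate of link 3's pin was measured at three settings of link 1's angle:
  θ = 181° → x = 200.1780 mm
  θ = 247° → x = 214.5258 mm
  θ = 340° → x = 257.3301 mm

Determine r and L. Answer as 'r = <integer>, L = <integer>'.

constraint per measurement: (x − r cos θ)² + (r sin θ − e)² = L²
subtracting the θ₁ and θ₂ equations cancels the r² and L² terms:
r = (x₁² − x₂²) / (2[(x₁cos θ₁ + e sin θ₁) − (x₂cos θ₂ + e sin θ₂)]) = 30.0002 → r = 30
L² = (x₁ − r cos θ₁)² + (r sin θ₁ − e)² = 53360.9781 → L = 231.0000 → L = 231
check at θ₃=340°: x = 257.3301 (printed 257.3301) ✓

r = 30, L = 231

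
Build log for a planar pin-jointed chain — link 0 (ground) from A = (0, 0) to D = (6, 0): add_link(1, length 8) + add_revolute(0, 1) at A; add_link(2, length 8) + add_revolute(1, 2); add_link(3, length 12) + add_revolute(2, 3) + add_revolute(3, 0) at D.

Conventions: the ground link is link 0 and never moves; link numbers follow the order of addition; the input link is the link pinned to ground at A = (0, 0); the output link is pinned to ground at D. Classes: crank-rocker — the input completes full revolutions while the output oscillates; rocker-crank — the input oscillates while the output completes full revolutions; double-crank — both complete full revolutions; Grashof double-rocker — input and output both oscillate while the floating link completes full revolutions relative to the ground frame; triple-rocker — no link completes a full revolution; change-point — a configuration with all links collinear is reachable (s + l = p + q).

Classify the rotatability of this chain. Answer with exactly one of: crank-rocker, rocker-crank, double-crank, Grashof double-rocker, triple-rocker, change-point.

lengths: ground=6, input=8, coupler=8, output=12
sorted: s=6 (shortest), l=12 (longest), p+q=16
s + l = 18 vs p + q = 16
s + l > p + q → non-Grashof → no link fully rotates → triple-rocker

triple-rocker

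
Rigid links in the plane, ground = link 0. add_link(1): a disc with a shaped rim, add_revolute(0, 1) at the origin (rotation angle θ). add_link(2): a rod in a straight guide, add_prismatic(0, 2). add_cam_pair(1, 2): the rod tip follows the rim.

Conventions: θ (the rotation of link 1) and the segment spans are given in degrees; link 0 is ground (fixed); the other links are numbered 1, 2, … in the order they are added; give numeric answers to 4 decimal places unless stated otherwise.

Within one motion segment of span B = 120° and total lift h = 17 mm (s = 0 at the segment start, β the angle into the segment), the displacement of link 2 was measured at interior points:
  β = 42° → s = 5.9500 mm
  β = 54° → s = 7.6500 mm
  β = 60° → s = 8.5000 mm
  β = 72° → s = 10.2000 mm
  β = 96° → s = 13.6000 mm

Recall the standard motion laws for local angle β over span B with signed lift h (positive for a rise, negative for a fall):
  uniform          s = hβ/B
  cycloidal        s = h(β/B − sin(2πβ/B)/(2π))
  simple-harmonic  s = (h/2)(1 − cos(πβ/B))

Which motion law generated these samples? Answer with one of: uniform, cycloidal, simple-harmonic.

candidates at β/B = r: uniform s = h·r (linear in β); cycloidal s = h·(r − sin(2πr)/(2π)); simple-harmonic s = (h/2)(1 − cos(πr))
β=42°: printed 5.9500 | uniform 5.9500, cycloidal 3.7611, simple-harmonic 4.6411
β=54°: printed 7.6500 | uniform 7.6500, cycloidal 6.8139, simple-harmonic 7.1703
β=60°: printed 8.5000 | uniform 8.5000, cycloidal 8.5000, simple-harmonic 8.5000
β=72°: printed 10.2000 | uniform 10.2000, cycloidal 11.7903, simple-harmonic 11.1266
β=96°: printed 13.6000 | uniform 13.6000, cycloidal 16.1732, simple-harmonic 15.3766
only one law matches every sample → uniform

uniform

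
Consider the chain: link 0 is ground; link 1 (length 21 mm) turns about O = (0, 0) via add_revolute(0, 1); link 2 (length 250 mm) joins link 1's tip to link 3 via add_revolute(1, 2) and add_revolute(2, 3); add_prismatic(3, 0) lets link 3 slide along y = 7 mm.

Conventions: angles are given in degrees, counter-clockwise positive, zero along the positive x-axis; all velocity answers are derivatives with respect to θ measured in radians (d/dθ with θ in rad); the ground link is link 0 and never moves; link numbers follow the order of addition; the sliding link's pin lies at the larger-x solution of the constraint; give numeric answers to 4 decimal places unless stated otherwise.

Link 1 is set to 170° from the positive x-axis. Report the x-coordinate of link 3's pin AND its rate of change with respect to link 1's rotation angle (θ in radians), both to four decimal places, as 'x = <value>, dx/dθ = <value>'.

geometry: r = 21 mm, L = 250 mm, e = 7 mm
crank pin P = (r cos θ, r sin θ) = (-20.680963, 3.646612)
h = r sin θ − e = 3.646612 − 7 = -3.353388
x = r cos θ + √(L² − h²) = -20.680963 + 249.977509 = 229.296546
dx/dθ = −r sin θ − h·r cos θ/√(L² − h²) (θ in radians; h = -3.353388) = -3.924042

x = 229.2965, dx/dθ = -3.9240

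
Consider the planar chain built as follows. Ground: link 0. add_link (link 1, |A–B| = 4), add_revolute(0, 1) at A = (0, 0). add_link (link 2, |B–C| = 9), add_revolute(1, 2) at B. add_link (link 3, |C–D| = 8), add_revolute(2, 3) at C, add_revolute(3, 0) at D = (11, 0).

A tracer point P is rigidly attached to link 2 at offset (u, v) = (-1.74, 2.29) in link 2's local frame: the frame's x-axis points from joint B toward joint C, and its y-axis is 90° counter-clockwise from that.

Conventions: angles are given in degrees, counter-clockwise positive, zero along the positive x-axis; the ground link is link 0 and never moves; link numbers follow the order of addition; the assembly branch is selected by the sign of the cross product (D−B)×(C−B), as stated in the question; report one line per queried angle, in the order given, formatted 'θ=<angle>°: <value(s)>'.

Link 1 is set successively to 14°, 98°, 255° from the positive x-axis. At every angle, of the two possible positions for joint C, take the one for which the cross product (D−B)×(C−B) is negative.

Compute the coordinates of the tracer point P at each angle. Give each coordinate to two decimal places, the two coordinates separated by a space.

A=(0,0), D=(11.00,0)
θ=14°: B = A + 4.00·(cos14°, sin14°) = (3.8812, 0.9677)
θ=14°: |BD| = 7.1843
θ=14°: circle(B,9.00) ∩ circle(D,8.00): a=4.7753, h=7.6287
θ=14°:   candidates: C₊=(9.6405,7.8836) cross=54.807; C₋=(7.5854,-7.2347) cross=-54.807
θ=14°:   branch - wants cross < 0 → take C=(7.5854,-7.2347) (cross=-54.807)
θ=14°: ex = (C−B)/|BC| = (0.4116,-0.9114); ey = (0.9114,0.4116)
θ=14°: P = B + -1.74·ex + 2.29·ey = (5.2521,3.4960)
θ=98°: B = A + 4.00·(cos98°, sin98°) = (-0.5567, 3.9611)
θ=98°: |BD| = 12.2167
θ=98°: circle(B,9.00) ∩ circle(D,8.00): a=6.8041, h=5.8910
θ=98°:   candidates: C₊=(7.7899,7.3277) cross=71.969; C₋=(3.9698,-3.8178) cross=-71.969
θ=98°:   branch - wants cross < 0 → take C=(3.9698,-3.8178) (cross=-71.969)
θ=98°: ex = (C−B)/|BC| = (0.5029,-0.8643); ey = (0.8643,0.5029)
θ=98°: P = B + -1.74·ex + 2.29·ey = (0.5475,6.6167)
θ=255°: B = A + 4.00·(cos255°, sin255°) = (-1.0353, -3.8637)
θ=255°: |BD| = 12.6403
θ=255°: circle(B,9.00) ∩ circle(D,8.00): a=6.9926, h=5.6660
θ=255°:   candidates: C₊=(3.8907,3.6685) cross=71.620; C₋=(7.3545,-7.1211) cross=-71.620
θ=255°:   branch - wants cross < 0 → take C=(7.3545,-7.1211) (cross=-71.620)
θ=255°: ex = (C−B)/|BC| = (0.9322,-0.3619); ey = (0.3619,0.9322)
θ=255°: P = B + -1.74·ex + 2.29·ey = (-1.8285,-1.0992)

θ=14°: 5.25 3.50
θ=98°: 0.55 6.62
θ=255°: -1.83 -1.10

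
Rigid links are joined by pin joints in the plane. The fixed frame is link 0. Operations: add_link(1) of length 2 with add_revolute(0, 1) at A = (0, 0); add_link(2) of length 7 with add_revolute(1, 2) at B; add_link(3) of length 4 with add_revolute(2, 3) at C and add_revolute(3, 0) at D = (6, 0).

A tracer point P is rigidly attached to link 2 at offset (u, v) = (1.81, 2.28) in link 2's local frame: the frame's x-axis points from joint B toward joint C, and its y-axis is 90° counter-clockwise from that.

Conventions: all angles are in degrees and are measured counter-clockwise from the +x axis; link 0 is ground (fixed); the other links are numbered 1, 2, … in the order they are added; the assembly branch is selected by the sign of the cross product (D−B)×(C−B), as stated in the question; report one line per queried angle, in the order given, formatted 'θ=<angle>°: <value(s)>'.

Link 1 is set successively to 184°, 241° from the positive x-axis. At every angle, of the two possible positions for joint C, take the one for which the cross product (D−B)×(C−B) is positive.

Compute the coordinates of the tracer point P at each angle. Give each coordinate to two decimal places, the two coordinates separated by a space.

A=(0,0), D=(6.00,0)
θ=184°: B = A + 2.00·(cos184°, sin184°) = (-1.9951, -0.1395)
θ=184°: |BD| = 7.9963
θ=184°: circle(B,7.00) ∩ circle(D,4.00): a=6.0616, h=3.5010
θ=184°:   candidates: C₊=(4.0045,3.4667) cross=27.995; C₋=(4.1266,-3.5342) cross=-27.995
θ=184°:   branch + wants cross > 0 → take C=(4.0045,3.4667) (cross=27.995)
θ=184°: ex = (C−B)/|BC| = (0.8571,0.5152); ey = (-0.5152,0.8571)
θ=184°: P = B + 1.81·ex + 2.28·ey = (-1.6184,2.7471)
θ=241°: B = A + 2.00·(cos241°, sin241°) = (-0.9696, -1.7492)
θ=241°: |BD| = 7.1858
θ=241°: circle(B,7.00) ∩ circle(D,4.00): a=5.8891, h=3.7840
θ=241°:   candidates: C₊=(3.8212,3.3545) cross=27.191; C₋=(5.6635,-3.9858) cross=-27.191
θ=241°:   branch + wants cross > 0 → take C=(3.8212,3.3545) (cross=27.191)
θ=241°: ex = (C−B)/|BC| = (0.6844,0.7291); ey = (-0.7291,0.6844)
θ=241°: P = B + 1.81·ex + 2.28·ey = (-1.3932,1.1309)

θ=184°: -1.62 2.75
θ=241°: -1.39 1.13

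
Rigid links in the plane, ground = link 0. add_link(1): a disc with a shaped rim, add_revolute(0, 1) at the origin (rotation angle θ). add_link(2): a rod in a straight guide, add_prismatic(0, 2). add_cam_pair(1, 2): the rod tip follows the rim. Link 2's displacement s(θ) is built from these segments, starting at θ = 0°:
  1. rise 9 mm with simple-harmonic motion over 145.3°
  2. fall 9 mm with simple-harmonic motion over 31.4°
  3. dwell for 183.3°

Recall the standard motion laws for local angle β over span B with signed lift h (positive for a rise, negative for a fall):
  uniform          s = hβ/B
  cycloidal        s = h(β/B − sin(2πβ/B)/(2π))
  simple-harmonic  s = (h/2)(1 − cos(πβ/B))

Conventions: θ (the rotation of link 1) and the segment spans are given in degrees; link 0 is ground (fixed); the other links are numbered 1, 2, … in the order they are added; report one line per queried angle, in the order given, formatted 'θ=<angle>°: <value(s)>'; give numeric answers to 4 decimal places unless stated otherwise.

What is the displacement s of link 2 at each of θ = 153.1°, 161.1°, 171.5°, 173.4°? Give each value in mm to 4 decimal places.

segment 1 (0° to 145.3°, simple-harmonic, h = 9) is passed completely: s = 0.0000 + (9) = 9.0000
θ = 153.1° falls in segment 2 (145.3° to 176.7°, simple-harmonic, h = -9): β = 153.1 − 145.3 = 7.8°, B = 31.4°; Δs = -9/2·(1 − cos(π·0.2484)) = -1.3021; s = 9.0000 − 1.3021 = 7.6979
θ = 161.1° falls in segment 2 (145.3° to 176.7°, simple-harmonic, h = -9): β = 161.1 − 145.3 = 15.8°, B = 31.4°; Δs = -9/2·(1 − cos(π·0.5032)) = -4.5450; s = 9.0000 − 4.5450 = 4.4550
θ = 171.5° falls in segment 2 (145.3° to 176.7°, simple-harmonic, h = -9): β = 171.5 − 145.3 = 26.2°, B = 31.4°; Δs = -9/2·(1 − cos(π·0.8344)) = -8.4046; s = 9.0000 − 8.4046 = 0.5954
θ = 173.4° falls in segment 2 (145.3° to 176.7°, simple-harmonic, h = -9): β = 173.4 − 145.3 = 28.1°, B = 31.4°; Δs = -9/2·(1 − cos(π·0.8949)) = -8.7569; s = 9.0000 − 8.7569 = 0.2431

θ=153.1°: 7.6979
θ=161.1°: 4.4550
θ=171.5°: 0.5954
θ=173.4°: 0.2431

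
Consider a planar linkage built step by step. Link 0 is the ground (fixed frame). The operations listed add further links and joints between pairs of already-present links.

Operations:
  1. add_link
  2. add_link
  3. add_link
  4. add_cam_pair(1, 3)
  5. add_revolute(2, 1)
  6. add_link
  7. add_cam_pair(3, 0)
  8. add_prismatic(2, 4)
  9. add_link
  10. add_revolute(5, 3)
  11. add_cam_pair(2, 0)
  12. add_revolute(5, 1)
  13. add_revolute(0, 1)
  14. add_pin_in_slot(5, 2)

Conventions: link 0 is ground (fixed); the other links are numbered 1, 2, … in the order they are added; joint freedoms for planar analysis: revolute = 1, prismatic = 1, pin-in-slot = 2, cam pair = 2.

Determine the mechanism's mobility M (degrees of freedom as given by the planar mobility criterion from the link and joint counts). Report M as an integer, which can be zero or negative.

(L,J1,J2)=(1,0,0); link0 fixed
link1: (2,0,0)
link2: (3,0,0)
link3: (4,0,0)
C 1-3 [J2]: (4,0,1)
R 2-1 [J1]: (4,1,1)
link4: (5,1,1)
C 3-0 [J2]: (5,1,2)
P 2-4 [J1]: (5,2,2)
link5: (6,2,2)
R 5-3 [J1]: (6,3,2)
C 2-0 [J2]: (6,3,3)
R 5-1 [J1]: (6,4,3)
R 0-1 [J1]: (6,5,3)
PS 5-2 [J2]: (6,5,4)
Grübler: 3·5 − 2·5 − 4 = 1

M = 1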